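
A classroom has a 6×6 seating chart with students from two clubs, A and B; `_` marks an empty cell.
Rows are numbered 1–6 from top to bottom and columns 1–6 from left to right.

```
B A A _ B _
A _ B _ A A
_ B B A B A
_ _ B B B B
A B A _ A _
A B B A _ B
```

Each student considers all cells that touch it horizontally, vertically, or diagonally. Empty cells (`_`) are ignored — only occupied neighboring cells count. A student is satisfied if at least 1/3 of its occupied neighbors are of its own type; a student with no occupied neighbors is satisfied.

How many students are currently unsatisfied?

(1,1)B 0/2 ✗
(1,2)A 2/4 ✓
(1,3)A 1/2 ✓
(1,5)B 0/2 ✗
(2,1)A 1/3 ✓
(2,3)B 2/5 ✓
(2,5)A 3/5 ✓
(2,6)A 2/4 ✓
(3,2)B 3/4 ✓
(3,3)B 4/5 ✓
(3,4)A 1/7 ✗
(3,5)B 3/7 ✓
(3,6)A 2/5 ✓
(4,3)B 4/6 ✓
(4,4)B 4/7 ✓
(4,5)B 3/6 ✓
(4,6)B 2/4 ✓
(5,1)A 1/3 ✓
(5,2)B 3/6 ✓
(5,3)A 1/6 ✗
(5,5)A 1/5 ✗
(6,1)A 1/3 ✓
(6,2)B 2/5 ✓
(6,3)B 2/4 ✓
(6,4)A 2/3 ✓
(6,6)B 0/1 ✗
Unsatisfied: (1,1), (1,5), (3,4), (5,3), (5,5), (6,6) — 6 in total.

6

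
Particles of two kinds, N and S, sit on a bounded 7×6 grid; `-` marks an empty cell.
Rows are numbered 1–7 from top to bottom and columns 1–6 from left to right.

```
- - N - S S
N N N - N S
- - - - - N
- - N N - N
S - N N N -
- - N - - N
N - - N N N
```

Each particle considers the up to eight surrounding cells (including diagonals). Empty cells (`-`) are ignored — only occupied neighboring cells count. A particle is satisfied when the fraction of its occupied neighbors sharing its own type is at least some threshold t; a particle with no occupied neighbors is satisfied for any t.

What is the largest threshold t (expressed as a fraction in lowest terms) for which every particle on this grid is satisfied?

1/4

(1,3)N 2/2
(1,5)S 2/3
(1,6)S 2/3
(2,1)N 1/1
(2,2)N 3/3
(2,3)N 2/2
(2,5)N 1/4
(2,6)S 2/4
(3,6)N 2/3
(4,3)N 3/3
(4,4)N 4/4
(4,6)N 2/2
(5,1)S — no occupied neighbors
(5,3)N 4/4
(5,4)N 5/5
(5,5)N 4/4
(6,3)N 3/3
(6,6)N 3/3
(7,1)N — no occupied neighbors
(7,4)N 2/2
(7,5)N 3/3
(7,6)N 2/2
The smallest same-type fraction is 1/4 at (2,5), which reduces to 1/4. Any threshold above that leaves this particle unsatisfied.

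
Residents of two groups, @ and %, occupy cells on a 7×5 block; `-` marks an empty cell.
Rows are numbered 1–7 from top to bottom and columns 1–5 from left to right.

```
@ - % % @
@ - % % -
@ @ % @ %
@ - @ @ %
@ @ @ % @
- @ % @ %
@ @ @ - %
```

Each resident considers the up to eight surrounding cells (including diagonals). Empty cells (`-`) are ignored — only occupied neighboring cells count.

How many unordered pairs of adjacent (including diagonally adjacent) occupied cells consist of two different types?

28

Scan each occupied cell's neighbors to the right and below (and the two forward diagonals) so each pair is counted once.
Row 1: @(1,1)–@(2,1)= %(1,3)–%(1,4)= %(1,3)–%(2,3)= %(1,3)–%(2,4)= %(1,4)–@(1,5)≠ %(1,4)–%(2,4)= %(1,4)–%(2,3)= @(1,5)–%(2,4)≠  → 2/8 unlike.
Row 2: @(2,1)–@(3,1)= @(2,1)–@(3,2)= %(2,3)–%(2,4)= %(2,3)–%(3,3)= %(2,3)–@(3,4)≠ %(2,3)–@(3,2)≠ %(2,4)–@(3,4)≠ %(2,4)–%(3,5)= %(2,4)–%(3,3)=  → 3/9 unlike.
Row 3: @(3,1)–@(3,2)= @(3,1)–@(4,1)= @(3,2)–%(3,3)≠ @(3,2)–@(4,3)= @(3,2)–@(4,1)= %(3,3)–@(3,4)≠ %(3,3)–@(4,3)≠ %(3,3)–@(4,4)≠ @(3,4)–%(3,5)≠ @(3,4)–@(4,4)= @(3,4)–%(4,5)≠ @(3,4)–@(4,3)= %(3,5)–%(4,5)= %(3,5)–@(4,4)≠  → 7/14 unlike.
Row 4: @(4,1)–@(5,1)= @(4,1)–@(5,2)= @(4,3)–@(4,4)= @(4,3)–@(5,3)= @(4,3)–%(5,4)≠ @(4,3)–@(5,2)= @(4,4)–%(4,5)≠ @(4,4)–%(5,4)≠ @(4,4)–@(5,5)= @(4,4)–@(5,3)= %(4,5)–@(5,5)≠ %(4,5)–%(5,4)=  → 4/12 unlike.
Row 5: @(5,1)–@(5,2)= @(5,1)–@(6,2)= @(5,2)–@(5,3)= @(5,2)–@(6,2)= @(5,2)–%(6,3)≠ @(5,3)–%(5,4)≠ @(5,3)–%(6,3)≠ @(5,3)–@(6,4)= @(5,3)–@(6,2)= %(5,4)–@(5,5)≠ %(5,4)–@(6,4)≠ %(5,4)–%(6,5)= %(5,4)–%(6,3)= @(5,5)–%(6,5)≠ @(5,5)–@(6,4)=  → 6/15 unlike.
Row 6: @(6,2)–%(6,3)≠ @(6,2)–@(7,2)= @(6,2)–@(7,3)= @(6,2)–@(7,1)= %(6,3)–@(6,4)≠ %(6,3)–@(7,3)≠ %(6,3)–@(7,2)≠ @(6,4)–%(6,5)≠ @(6,4)–%(7,5)≠ @(6,4)–@(7,3)= %(6,5)–%(7,5)=  → 6/11 unlike.
Row 7: @(7,1)–@(7,2)= @(7,2)–@(7,3)=  → 0/2 unlike.
Total adjacent occupied pairs: 71; unlike-type pairs: 28.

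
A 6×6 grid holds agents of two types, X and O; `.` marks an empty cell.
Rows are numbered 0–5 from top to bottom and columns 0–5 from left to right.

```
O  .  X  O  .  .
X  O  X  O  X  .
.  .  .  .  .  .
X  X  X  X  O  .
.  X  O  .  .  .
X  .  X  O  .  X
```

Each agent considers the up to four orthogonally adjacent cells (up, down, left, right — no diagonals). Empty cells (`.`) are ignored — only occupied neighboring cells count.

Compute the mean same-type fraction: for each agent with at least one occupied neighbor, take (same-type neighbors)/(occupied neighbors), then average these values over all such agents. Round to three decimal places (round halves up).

(0,0)O 0/1
(0,2)X 1/2
(0,3)O 1/2
(1,0)X 0/2
(1,1)O 0/2
(1,2)X 1/3
(1,3)O 1/3
(1,4)X 0/1
(3,0)X 1/1
(3,1)X 3/3
(3,2)X 2/3
(3,3)X 1/2
(3,4)O 0/1
(4,1)X 1/2
(4,2)O 0/3
(5,0)X — no occupied neighbors
(5,2)X 0/2
(5,3)O 0/1
(5,5)X — no occupied neighbors
Sum over 17 agents: 0/1 + 1/2 + 1/2 + 0/2 + 0/2 + 1/3 + 1/3 + 0/1 + 1/1 + 3/3 + 2/3 + 1/2 + 0/1 + 1/2 + 0/3 + 0/2 + 0/1 = 16/3; mean = 16/3 ÷ 17 = 16/51 = 0.313725… → 0.314.

0.314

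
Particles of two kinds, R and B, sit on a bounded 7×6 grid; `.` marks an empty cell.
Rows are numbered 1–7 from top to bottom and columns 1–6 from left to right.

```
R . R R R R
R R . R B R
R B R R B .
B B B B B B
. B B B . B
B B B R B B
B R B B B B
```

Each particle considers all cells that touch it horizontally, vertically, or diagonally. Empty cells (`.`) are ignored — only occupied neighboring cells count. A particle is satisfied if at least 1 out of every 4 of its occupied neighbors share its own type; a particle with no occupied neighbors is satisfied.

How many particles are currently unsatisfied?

Row 1: (1,1)R 2/2 ok · (1,3)R 3/3 ok · (1,4)R 3/4 ok · (1,5)R 4/5 ok · (1,6)R 2/3 ok
Row 2: (2,1)R 3/4 ok · (2,2)R 5/6 ok · (2,4)R 5/7 ok · (2,5)B 1/7 unhappy · (2,6)R 2/4 ok
Row 3: (3,1)R 2/5 ok · (3,2)B 3/7 ok · (3,3)R 3/7 ok · (3,4)R 2/7 ok · (3,5)B 4/7 ok
Row 4: (4,1)B 3/4 ok · (4,2)B 5/7 ok · (4,3)B 6/8 ok · (4,4)B 5/7 ok · (4,5)B 5/6 ok · (4,6)B 3/3 ok
Row 5: (5,2)B 7/7 ok · (5,3)B 7/8 ok · (5,4)B 6/7 ok · (5,6)B 4/4 ok
Row 6: (6,1)B 3/4 ok · (6,2)B 6/7 ok · (6,3)B 6/8 ok · (6,4)R 0/7 unhappy · (6,5)B 6/7 ok · (6,6)B 4/4 ok
Row 7: (7,1)B 2/3 ok · (7,2)R 0/5 unhappy · (7,3)B 3/5 ok · (7,4)B 4/5 ok · (7,5)B 4/5 ok · (7,6)B 3/3 ok
Unsatisfied: (2,5), (6,4), (7,2) — 3 in total.

3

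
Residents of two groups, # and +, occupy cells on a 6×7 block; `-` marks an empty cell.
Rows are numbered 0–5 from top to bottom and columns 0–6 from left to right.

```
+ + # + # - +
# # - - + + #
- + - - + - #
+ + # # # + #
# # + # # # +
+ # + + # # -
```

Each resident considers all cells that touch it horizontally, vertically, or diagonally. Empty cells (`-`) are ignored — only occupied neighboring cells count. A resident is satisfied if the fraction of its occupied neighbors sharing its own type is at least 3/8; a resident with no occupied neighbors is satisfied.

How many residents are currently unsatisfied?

10

(0,0)+ 1/3 ✗
(0,1)+ 1/4 ✗
(0,2)# 1/3 ✗
(0,3)+ 1/3 ✗
(0,4)# 0/3 ✗
(0,6)+ 1/2 ✓
(1,0)# 1/4 ✗
(1,1)# 2/5 ✓
(1,4)+ 3/4 ✓
(1,5)+ 3/6 ✓
(1,6)# 1/3 ✗
(2,1)+ 2/5 ✓
(2,4)+ 3/5 ✓
(2,6)# 2/4 ✓
(3,0)+ 2/4 ✓
(3,1)+ 3/6 ✓
(3,2)# 3/6 ✓
(3,3)# 4/6 ✓
(3,4)# 4/6 ✓
(3,5)+ 2/7 ✗
(3,6)# 2/4 ✓
(4,0)# 2/5 ✓
(4,1)# 3/8 ✓
(4,2)+ 3/8 ✓
(4,3)# 5/8 ✓
(4,4)# 6/8 ✓
(4,5)# 5/7 ✓
(4,6)+ 1/4 ✗
(5,0)+ 0/3 ✗
(5,1)# 2/5 ✓
(5,2)+ 2/5 ✓
(5,3)+ 2/5 ✓
(5,4)# 4/5 ✓
(5,5)# 3/4 ✓
Unsatisfied: (0,0), (0,1), (0,2), (0,3), (0,4), (1,0), (1,6), (3,5), (4,6), (5,0) — 10 in total.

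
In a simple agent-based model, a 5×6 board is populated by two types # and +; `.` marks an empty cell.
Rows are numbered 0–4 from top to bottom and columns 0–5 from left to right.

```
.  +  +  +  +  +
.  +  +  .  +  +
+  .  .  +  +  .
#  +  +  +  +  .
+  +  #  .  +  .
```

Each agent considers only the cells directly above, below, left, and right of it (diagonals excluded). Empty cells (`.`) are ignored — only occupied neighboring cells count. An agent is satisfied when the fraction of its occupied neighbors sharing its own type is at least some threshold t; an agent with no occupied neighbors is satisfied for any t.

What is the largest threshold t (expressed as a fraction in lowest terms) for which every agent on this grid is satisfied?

0/1

Row 0: (0,1)+ 2/2 · (0,2)+ 3/3 · (0,3)+ 2/2 · (0,4)+ 3/3 · (0,5)+ 2/2
Row 1: (1,1)+ 2/2 · (1,2)+ 2/2 · (1,4)+ 3/3 · (1,5)+ 2/2
Row 2: (2,0)+ 0/1 · (2,3)+ 2/2 · (2,4)+ 3/3
Row 3: (3,0)# 0/3 · (3,1)+ 2/3 · (3,2)+ 2/3 · (3,3)+ 3/3 · (3,4)+ 3/3
Row 4: (4,0)+ 1/2 · (4,1)+ 2/3 · (4,2)# 0/2 · (4,4)+ 1/1
The smallest same-type fraction is 0/1 at (2,0), which reduces to 0/1. Any threshold above that leaves this agent unsatisfied.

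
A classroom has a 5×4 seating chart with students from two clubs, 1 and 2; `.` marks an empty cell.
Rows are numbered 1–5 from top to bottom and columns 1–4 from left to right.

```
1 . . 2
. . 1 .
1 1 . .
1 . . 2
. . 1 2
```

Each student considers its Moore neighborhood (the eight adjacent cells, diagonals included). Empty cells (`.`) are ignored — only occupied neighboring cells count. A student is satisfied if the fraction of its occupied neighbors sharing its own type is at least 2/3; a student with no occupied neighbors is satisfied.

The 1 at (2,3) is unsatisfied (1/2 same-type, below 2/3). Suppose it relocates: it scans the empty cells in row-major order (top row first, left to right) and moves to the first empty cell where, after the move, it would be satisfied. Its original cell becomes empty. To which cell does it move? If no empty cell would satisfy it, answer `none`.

Vacating (2,3). Empty cells in order:
  (1,2): 1/1 same-type → satisfied — stop here.

(1,2)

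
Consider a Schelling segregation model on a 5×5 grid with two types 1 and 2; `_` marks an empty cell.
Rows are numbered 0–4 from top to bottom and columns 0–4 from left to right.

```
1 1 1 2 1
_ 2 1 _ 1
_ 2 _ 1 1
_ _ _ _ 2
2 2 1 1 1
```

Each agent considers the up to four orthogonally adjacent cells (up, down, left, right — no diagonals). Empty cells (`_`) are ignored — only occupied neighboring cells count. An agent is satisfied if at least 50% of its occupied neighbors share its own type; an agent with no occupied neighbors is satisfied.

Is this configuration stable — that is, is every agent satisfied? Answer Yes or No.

No

Row 0: (0,0)1 1/1 ✓ · (0,1)1 2/3 ✓ · (0,2)1 2/3 ✓ · (0,3)2 0/2 ✗ · (0,4)1 1/2 ✓
Row 1: (1,1)2 1/3 ✗ · (1,2)1 1/2 ✓ · (1,4)1 2/2 ✓
Row 2: (2,1)2 1/1 ✓ · (2,3)1 1/1 ✓ · (2,4)1 2/3 ✓
Row 3: (3,4)2 0/2 ✗
Row 4: (4,0)2 1/1 ✓ · (4,1)2 1/2 ✓ · (4,2)1 1/2 ✓ · (4,3)1 2/2 ✓ · (4,4)1 1/2 ✓
For instance (0,3) has only 0/2 same-type neighbors, below 1/2.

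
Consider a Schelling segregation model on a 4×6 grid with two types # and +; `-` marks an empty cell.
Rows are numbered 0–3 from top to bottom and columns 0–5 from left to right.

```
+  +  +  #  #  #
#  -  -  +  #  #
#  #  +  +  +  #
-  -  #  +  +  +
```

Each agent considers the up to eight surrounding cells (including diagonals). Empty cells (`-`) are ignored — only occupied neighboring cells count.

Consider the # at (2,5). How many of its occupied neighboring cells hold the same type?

Occupied neighbors of (2,5): (1,4)=#, (1,5)=#, (2,4)=+, (3,4)=+, (3,5)=+.
Same type (#): 2 of 5.

2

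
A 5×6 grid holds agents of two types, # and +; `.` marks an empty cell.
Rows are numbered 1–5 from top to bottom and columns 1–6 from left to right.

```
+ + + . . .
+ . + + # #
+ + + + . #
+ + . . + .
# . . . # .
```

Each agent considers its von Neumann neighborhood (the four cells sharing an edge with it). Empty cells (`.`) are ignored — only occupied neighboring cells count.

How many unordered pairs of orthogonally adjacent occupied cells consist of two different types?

Scan each occupied cell's neighbors to the right and below so each pair is counted once.
Row 1: +(1,1)–+(1,2)= +(1,1)–+(2,1)= +(1,2)–+(1,3)= +(1,3)–+(2,3)=  → 0/4 unlike.
Row 2: +(2,1)–+(3,1)= +(2,3)–+(2,4)= +(2,3)–+(3,3)= +(2,4)–#(2,5)≠ +(2,4)–+(3,4)= #(2,5)–#(2,6)= #(2,6)–#(3,6)=  → 1/7 unlike.
Row 3: +(3,1)–+(3,2)= +(3,1)–+(4,1)= +(3,2)–+(3,3)= +(3,2)–+(4,2)= +(3,3)–+(3,4)=  → 0/5 unlike.
Row 4: +(4,1)–+(4,2)= +(4,1)–#(5,1)≠ +(4,5)–#(5,5)≠  → 2/3 unlike.
Total adjacent occupied pairs: 19; unlike-type pairs: 3.

3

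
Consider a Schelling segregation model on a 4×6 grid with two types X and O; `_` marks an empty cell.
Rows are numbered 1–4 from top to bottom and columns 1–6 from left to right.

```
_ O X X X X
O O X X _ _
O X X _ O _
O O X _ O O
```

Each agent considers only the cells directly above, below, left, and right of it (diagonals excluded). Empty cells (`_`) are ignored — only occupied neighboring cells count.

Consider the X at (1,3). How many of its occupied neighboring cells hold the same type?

2

Occupied neighbors of (1,3): (2,3)=X, (1,2)=O, (1,4)=X.
Same type (X): 2 of 3.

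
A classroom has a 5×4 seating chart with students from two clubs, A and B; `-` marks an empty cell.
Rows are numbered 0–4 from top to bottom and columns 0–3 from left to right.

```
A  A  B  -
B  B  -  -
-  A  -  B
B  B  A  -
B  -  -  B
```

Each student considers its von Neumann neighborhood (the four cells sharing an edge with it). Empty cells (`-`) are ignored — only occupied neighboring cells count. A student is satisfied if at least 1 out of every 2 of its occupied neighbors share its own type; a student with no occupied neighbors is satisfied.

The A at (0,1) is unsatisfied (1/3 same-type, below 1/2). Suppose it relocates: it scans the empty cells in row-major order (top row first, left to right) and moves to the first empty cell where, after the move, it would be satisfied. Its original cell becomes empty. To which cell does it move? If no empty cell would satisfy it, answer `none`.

Vacating (0,1). Empty cells in order:
  (0,3): 0/1 same-type → still unsatisfied.
  (1,2): 0/2 same-type → still unsatisfied.
  (1,3): 0/1 same-type → still unsatisfied.
  (2,0): 1/3 same-type → still unsatisfied.
  (2,2): 2/3 same-type → satisfied — stop here.

(2,2)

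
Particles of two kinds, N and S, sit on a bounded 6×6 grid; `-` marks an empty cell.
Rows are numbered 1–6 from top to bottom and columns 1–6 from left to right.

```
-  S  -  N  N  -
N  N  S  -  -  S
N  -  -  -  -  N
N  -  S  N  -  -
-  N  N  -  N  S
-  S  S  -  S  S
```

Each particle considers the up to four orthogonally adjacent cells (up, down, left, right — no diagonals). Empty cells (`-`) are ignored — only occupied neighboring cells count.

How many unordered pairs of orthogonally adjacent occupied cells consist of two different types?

9

Scan each occupied cell's neighbors to the right and below so each pair is counted once.
Row 1: S(1,2)–N(2,2)≠ N(1,4)–N(1,5)=  → 1/2 unlike.
Row 2: N(2,1)–N(2,2)= N(2,1)–N(3,1)= N(2,2)–S(2,3)≠ S(2,6)–N(3,6)≠  → 2/4 unlike.
Row 3: N(3,1)–N(4,1)=  → 0/1 unlike.
Row 4: S(4,3)–N(4,4)≠ S(4,3)–N(5,3)≠  → 2/2 unlike.
Row 5: N(5,2)–N(5,3)= N(5,2)–S(6,2)≠ N(5,3)–S(6,3)≠ N(5,5)–S(5,6)≠ N(5,5)–S(6,5)≠ S(5,6)–S(6,6)=  → 4/6 unlike.
Row 6: S(6,2)–S(6,3)= S(6,5)–S(6,6)=  → 0/2 unlike.
Total adjacent occupied pairs: 17; unlike-type pairs: 9.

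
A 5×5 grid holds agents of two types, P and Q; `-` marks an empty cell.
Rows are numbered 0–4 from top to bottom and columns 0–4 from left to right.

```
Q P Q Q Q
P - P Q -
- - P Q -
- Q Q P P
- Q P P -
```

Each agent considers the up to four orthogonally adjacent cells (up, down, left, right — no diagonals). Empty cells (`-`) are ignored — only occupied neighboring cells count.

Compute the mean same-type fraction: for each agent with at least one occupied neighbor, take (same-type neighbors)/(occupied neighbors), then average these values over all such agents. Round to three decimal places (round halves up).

Row 0: (0,0)Q 0/2 · (0,1)P 0/2 · (0,2)Q 1/3 · (0,3)Q 3/3 · (0,4)Q 1/1
Row 1: (1,0)P 0/1 · (1,2)P 1/3 · (1,3)Q 2/3
Row 2: (2,2)P 1/3 · (2,3)Q 1/3
Row 3: (3,1)Q 2/2 · (3,2)Q 1/4 · (3,3)P 2/4 · (3,4)P 1/1
Row 4: (4,1)Q 1/2 · (4,2)P 1/3 · (4,3)P 2/2
Sum over 17 agents: 0/2 + 0/2 + 1/3 + 3/3 + 1/1 + 0/1 + 1/3 + 2/3 + 1/3 + 1/3 + 2/2 + 1/4 + 2/4 + 1/1 + 1/2 + 1/3 + 2/2 = 103/12; mean = 103/12 ÷ 17 = 103/204 = 0.504901… → 0.505.

0.505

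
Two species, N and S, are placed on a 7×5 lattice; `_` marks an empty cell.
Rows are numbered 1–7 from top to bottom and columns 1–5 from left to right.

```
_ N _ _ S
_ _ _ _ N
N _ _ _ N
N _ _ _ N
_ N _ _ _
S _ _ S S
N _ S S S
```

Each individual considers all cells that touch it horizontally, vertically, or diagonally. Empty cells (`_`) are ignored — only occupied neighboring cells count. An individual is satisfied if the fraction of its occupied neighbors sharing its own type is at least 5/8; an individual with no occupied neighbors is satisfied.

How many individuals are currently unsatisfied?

5

(1,2)N 0/0 ok
(1,5)S 0/1 unhappy
(2,5)N 1/2 unhappy
(3,1)N 1/1 ok
(3,5)N 2/2 ok
(4,1)N 2/2 ok
(4,5)N 1/1 ok
(5,2)N 1/2 unhappy
(6,1)S 0/2 unhappy
(6,4)S 4/4 ok
(6,5)S 3/3 ok
(7,1)N 0/1 unhappy
(7,3)S 2/2 ok
(7,4)S 4/4 ok
(7,5)S 3/3 ok
Unsatisfied: (1,5), (2,5), (5,2), (6,1), (7,1) — 5 in total.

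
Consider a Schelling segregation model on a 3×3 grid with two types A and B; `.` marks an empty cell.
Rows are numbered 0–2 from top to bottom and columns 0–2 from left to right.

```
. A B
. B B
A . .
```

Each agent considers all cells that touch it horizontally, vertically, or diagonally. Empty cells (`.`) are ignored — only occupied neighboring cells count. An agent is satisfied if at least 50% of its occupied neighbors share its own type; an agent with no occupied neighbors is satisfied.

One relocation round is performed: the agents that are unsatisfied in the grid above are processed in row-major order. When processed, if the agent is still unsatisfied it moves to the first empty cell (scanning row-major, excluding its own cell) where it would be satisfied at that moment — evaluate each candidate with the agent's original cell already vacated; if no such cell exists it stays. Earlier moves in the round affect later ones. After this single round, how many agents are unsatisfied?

0

Initially unsatisfied (in order): (0,1), (2,0).
  (0,1) → (1,0).
  (2,0): now satisfied by earlier moves; stays.
Resulting grid:
. . B
A B B
A . .
All satisfied now.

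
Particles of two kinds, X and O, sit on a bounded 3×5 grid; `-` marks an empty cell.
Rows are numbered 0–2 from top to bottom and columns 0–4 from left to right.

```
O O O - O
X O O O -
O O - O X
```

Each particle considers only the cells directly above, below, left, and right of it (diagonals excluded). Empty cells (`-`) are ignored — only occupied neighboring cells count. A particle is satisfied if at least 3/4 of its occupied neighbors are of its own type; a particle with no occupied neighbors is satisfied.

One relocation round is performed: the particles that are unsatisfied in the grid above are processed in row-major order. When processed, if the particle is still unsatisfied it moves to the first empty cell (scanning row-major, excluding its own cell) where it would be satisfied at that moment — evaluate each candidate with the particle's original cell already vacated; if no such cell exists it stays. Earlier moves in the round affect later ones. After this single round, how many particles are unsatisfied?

3

Initially unsatisfied (in order): (0,0), (1,0), (2,0), (2,3), (2,4).
  (0,0) → (0,3).
  (1,0): no empty cell satisfies it; stays.
  (2,0) → (2,2).
  (2,3): no empty cell satisfies it; stays.
  (2,4): no empty cell satisfies it; stays.
Resulting grid:
- O O O O
X O O O -
- O O O X
Unsatisfied now: (1,0), (2,3), (2,4).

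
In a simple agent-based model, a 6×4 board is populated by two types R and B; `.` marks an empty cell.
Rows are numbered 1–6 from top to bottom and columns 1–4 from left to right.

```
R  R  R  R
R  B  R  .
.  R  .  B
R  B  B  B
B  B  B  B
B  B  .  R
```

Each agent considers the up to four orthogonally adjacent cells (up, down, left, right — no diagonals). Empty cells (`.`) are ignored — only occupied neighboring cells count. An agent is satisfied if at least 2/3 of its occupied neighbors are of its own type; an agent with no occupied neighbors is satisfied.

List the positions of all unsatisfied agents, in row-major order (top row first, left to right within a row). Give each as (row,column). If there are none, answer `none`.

Row 1: (1,1)R 2/2 satisfied · (1,2)R 2/3 satisfied · (1,3)R 3/3 satisfied · (1,4)R 1/1 satisfied
Row 2: (2,1)R 1/2 not · (2,2)B 0/4 not · (2,3)R 1/2 not
Row 3: (3,2)R 0/2 not · (3,4)B 1/1 satisfied
Row 4: (4,1)R 0/2 not · (4,2)B 2/4 not · (4,3)B 3/3 satisfied · (4,4)B 3/3 satisfied
Row 5: (5,1)B 2/3 satisfied · (5,2)B 4/4 satisfied · (5,3)B 3/3 satisfied · (5,4)B 2/3 satisfied
Row 6: (6,1)B 2/2 satisfied · (6,2)B 2/2 satisfied · (6,4)R 0/1 not

(2,1), (2,2), (2,3), (3,2), (4,1), (4,2), (6,4)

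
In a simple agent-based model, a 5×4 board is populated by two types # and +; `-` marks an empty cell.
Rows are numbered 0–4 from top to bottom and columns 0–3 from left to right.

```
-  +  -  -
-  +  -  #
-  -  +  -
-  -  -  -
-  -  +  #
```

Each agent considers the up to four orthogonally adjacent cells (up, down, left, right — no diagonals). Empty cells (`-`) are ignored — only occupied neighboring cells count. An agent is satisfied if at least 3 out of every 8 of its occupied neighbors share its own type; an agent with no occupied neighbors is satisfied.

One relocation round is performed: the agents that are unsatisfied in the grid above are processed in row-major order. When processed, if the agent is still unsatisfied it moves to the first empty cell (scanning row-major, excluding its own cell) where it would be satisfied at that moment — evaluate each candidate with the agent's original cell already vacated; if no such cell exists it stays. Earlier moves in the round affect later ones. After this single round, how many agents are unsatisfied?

Initially unsatisfied (in order): (4,2), (4,3).
  (4,2) → (0,0).
  (4,3): now satisfied by earlier moves; stays.
Resulting grid:
+ + - -
- + - #
- - + -
- - - -
- - - #
All satisfied now.

0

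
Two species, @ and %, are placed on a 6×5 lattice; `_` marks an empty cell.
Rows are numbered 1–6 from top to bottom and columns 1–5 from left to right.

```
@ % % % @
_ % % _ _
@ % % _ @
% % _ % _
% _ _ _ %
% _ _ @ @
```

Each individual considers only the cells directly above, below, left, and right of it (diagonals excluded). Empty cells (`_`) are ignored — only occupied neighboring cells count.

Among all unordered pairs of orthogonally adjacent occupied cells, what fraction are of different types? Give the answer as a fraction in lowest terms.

5/18

Scan each occupied cell's neighbors to the right and below so each pair is counted once.
Row 1: @(1,1)–%(1,2)≠ %(1,2)–%(1,3)= %(1,2)–%(2,2)= %(1,3)–%(1,4)= %(1,3)–%(2,3)= %(1,4)–@(1,5)≠  → 2/6 unlike.
Row 2: %(2,2)–%(2,3)= %(2,2)–%(3,2)= %(2,3)–%(3,3)=  → 0/3 unlike.
Row 3: @(3,1)–%(3,2)≠ @(3,1)–%(4,1)≠ %(3,2)–%(3,3)= %(3,2)–%(4,2)=  → 2/4 unlike.
Row 4: %(4,1)–%(4,2)= %(4,1)–%(5,1)=  → 0/2 unlike.
Row 5: %(5,1)–%(6,1)= %(5,5)–@(6,5)≠  → 1/2 unlike.
Row 6: @(6,4)–@(6,5)=  → 0/1 unlike.
Total adjacent occupied pairs: 18; unlike-type pairs: 5.
5/18 is already in lowest terms.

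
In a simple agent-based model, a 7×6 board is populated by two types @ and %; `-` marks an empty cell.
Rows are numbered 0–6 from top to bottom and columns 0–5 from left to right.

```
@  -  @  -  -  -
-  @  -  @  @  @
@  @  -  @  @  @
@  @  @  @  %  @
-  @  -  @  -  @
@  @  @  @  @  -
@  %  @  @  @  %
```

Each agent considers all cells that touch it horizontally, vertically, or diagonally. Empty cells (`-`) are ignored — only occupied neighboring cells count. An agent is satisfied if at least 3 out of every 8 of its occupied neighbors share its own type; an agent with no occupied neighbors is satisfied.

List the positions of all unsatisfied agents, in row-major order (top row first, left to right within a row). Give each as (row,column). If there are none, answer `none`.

(3,4), (6,1), (6,5)

Row 0: (0,0)@ 1/1 ✓ · (0,2)@ 2/2 ✓
Row 1: (1,1)@ 4/4 ✓ · (1,3)@ 4/4 ✓ · (1,4)@ 5/5 ✓ · (1,5)@ 3/3 ✓
Row 2: (2,0)@ 4/4 ✓ · (2,1)@ 5/5 ✓ · (2,3)@ 5/6 ✓ · (2,4)@ 7/8 ✓ · (2,5)@ 4/5 ✓
Row 3: (3,0)@ 4/4 ✓ · (3,1)@ 5/5 ✓ · (3,2)@ 6/6 ✓ · (3,3)@ 4/5 ✓ · (3,4)% 0/7 ✗ · (3,5)@ 3/4 ✓
Row 4: (4,1)@ 6/6 ✓ · (4,3)@ 5/6 ✓ · (4,5)@ 2/3 ✓
Row 5: (5,0)@ 3/4 ✓ · (5,1)@ 5/6 ✓ · (5,2)@ 6/7 ✓ · (5,3)@ 6/6 ✓ · (5,4)@ 5/6 ✓
Row 6: (6,0)@ 2/3 ✓ · (6,1)% 0/5 ✗ · (6,2)@ 4/5 ✓ · (6,3)@ 5/5 ✓ · (6,4)@ 3/4 ✓ · (6,5)% 0/2 ✗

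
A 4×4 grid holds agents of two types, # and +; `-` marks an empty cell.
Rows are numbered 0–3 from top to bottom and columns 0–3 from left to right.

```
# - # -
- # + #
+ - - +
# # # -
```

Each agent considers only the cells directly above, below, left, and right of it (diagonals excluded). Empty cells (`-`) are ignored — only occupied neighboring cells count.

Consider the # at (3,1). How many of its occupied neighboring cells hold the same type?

Occupied neighbors of (3,1): (3,0)=#, (3,2)=#.
Same type (#): 2 of 2.

2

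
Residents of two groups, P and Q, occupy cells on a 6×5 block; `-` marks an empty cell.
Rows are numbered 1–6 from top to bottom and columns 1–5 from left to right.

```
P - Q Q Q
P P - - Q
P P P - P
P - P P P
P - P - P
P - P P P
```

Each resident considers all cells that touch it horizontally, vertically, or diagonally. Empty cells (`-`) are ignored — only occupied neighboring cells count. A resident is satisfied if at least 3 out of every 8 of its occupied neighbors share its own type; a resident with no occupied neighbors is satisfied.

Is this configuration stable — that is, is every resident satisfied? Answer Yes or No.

Row 1: (1,1)P 2/2 ok · (1,3)Q 1/2 ok · (1,4)Q 3/3 ok · (1,5)Q 2/2 ok
Row 2: (2,1)P 4/4 ok · (2,2)P 5/6 ok · (2,5)Q 2/3 ok
Row 3: (3,1)P 4/4 ok · (3,2)P 6/6 ok · (3,3)P 4/4 ok · (3,5)P 2/3 ok
Row 4: (4,1)P 3/3 ok · (4,3)P 4/4 ok · (4,4)P 6/6 ok · (4,5)P 3/3 ok
Row 5: (5,1)P 2/2 ok · (5,3)P 4/4 ok · (5,5)P 4/4 ok
Row 6: (6,1)P 1/1 ok · (6,3)P 2/2 ok · (6,4)P 4/4 ok · (6,5)P 2/2 ok
All meet the threshold, so the configuration is stable.

Yes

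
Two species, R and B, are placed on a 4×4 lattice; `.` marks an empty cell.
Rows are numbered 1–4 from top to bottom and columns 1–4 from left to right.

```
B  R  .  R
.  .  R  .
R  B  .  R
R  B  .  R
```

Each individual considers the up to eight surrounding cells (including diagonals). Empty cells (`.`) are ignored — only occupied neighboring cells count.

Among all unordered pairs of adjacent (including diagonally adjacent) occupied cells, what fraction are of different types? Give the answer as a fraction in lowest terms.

1/2

Scan each occupied cell's neighbors to the right and below (and the two forward diagonals) so each pair is counted once.
From row 1: 1 unlike of 3 pairs (running 1/3).
From row 2: 1 unlike of 2 pairs (running 2/5).
From row 3: 3 unlike of 6 pairs (running 5/11).
From row 4: 1 unlike of 1 pairs (running 6/12).
Total adjacent occupied pairs: 12; unlike-type pairs: 6.
6/12 reduces to 1/2.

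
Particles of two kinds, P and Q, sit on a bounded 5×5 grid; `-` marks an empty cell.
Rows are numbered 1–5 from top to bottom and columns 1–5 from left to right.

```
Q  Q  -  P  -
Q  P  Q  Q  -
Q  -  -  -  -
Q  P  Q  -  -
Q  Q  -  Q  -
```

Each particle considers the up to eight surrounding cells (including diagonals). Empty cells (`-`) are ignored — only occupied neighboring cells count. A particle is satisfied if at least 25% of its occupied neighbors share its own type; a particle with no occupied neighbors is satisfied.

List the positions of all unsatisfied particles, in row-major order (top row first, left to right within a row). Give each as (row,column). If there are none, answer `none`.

(1,4), (2,2), (4,2)

Row 1: (1,1)Q 2/3 ok · (1,2)Q 3/4 ok · (1,4)P 0/2 unhappy
Row 2: (2,1)Q 3/4 ok · (2,2)P 0/5 unhappy · (2,3)Q 2/4 ok · (2,4)Q 1/2 ok
Row 3: (3,1)Q 2/4 ok
Row 4: (4,1)Q 3/4 ok · (4,2)P 0/5 unhappy · (4,3)Q 2/3 ok
Row 5: (5,1)Q 2/3 ok · (5,2)Q 3/4 ok · (5,4)Q 1/1 ok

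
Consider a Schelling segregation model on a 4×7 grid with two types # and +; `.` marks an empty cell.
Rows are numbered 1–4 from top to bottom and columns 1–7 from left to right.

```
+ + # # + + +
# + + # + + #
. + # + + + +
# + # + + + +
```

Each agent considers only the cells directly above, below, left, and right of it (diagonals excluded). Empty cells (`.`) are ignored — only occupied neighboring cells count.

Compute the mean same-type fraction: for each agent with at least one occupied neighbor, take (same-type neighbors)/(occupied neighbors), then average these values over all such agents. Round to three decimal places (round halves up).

Row 1: (1,1)+ 1/2 · (1,2)+ 2/3 · (1,3)# 1/3 · (1,4)# 2/3 · (1,5)+ 2/3 · (1,6)+ 3/3 · (1,7)+ 1/2
Row 2: (2,1)# 0/2 · (2,2)+ 3/4 · (2,3)+ 1/4 · (2,4)# 1/4 · (2,5)+ 3/4 · (2,6)+ 3/4 · (2,7)# 0/3
Row 3: (3,2)+ 2/3 · (3,3)# 1/4 · (3,4)+ 2/4 · (3,5)+ 4/4 · (3,6)+ 4/4 · (3,7)+ 2/3
Row 4: (4,1)# 0/1 · (4,2)+ 1/3 · (4,3)# 1/3 · (4,4)+ 2/3 · (4,5)+ 3/3 · (4,6)+ 3/3 · (4,7)+ 2/2
Sum over 27 agents: 1/2 + 2/3 + 1/3 + 2/3 + 2/3 + 3/3 + 1/2 + 0/2 + 3/4 + 1/4 + 1/4 + 3/4 + 3/4 + 0/3 + 2/3 + 1/4 + 2/4 + 4/4 + 4/4 + 2/3 + 0/1 + 1/3 + 1/3 + 2/3 + 3/3 + 3/3 + 2/2 = 31/2; mean = 31/2 ÷ 27 = 31/54 = 0.574074… → 0.574.

0.574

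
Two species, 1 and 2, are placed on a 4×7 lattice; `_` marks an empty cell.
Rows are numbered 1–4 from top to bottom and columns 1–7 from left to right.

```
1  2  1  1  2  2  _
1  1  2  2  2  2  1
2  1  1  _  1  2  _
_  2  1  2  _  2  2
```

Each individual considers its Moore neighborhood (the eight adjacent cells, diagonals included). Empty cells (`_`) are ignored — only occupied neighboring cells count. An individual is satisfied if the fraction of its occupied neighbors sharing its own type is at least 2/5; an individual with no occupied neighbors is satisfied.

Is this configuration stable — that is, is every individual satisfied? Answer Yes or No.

(1,1)1 2/3 ok
(1,2)2 1/5 unhappy
(1,3)1 2/5 ok
(1,4)1 1/5 unhappy
(1,5)2 4/5 ok
(1,6)2 3/4 ok
(2,1)1 3/5 ok
(2,2)1 5/8 ok
(2,3)2 2/7 unhappy
(2,4)2 3/7 ok
(2,5)2 5/7 ok
(2,6)2 4/6 ok
(2,7)1 0/3 unhappy
(3,1)2 1/4 unhappy
(3,2)1 4/7 ok
(3,3)1 3/7 ok
(3,5)1 0/6 unhappy
(3,6)2 4/6 ok
(4,2)2 1/4 unhappy
(4,3)1 2/4 ok
(4,4)2 0/3 unhappy
(4,6)2 2/3 ok
(4,7)2 2/2 ok
For instance (1,2) has only 1/5 same-type neighbors, below 2/5.

No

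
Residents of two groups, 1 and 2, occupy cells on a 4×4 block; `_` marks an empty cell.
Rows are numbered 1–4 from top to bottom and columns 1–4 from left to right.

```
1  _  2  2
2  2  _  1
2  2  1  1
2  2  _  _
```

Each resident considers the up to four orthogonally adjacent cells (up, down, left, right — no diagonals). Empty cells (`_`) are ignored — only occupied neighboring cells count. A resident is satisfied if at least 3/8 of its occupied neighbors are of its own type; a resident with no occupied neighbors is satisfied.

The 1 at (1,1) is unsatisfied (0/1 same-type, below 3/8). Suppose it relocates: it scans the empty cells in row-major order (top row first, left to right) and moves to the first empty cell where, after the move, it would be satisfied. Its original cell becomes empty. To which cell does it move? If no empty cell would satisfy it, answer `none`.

Vacating (1,1). Empty cells in order:
  (1,2): 0/2 same-type → still unsatisfied.
  (2,3): 2/4 same-type → satisfied — stop here.

(2,3)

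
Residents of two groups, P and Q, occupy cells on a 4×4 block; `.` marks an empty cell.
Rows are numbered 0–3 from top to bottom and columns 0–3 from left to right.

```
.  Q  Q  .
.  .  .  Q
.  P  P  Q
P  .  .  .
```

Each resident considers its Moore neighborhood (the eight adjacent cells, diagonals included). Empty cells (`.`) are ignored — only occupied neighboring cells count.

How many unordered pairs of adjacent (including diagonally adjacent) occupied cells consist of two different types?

Scan each occupied cell's neighbors to the right and below (and the two forward diagonals) so each pair is counted once.
Row 0: Q(0,1)–Q(0,2)= Q(0,2)–Q(1,3)=  → 0/2 unlike.
Row 1: Q(1,3)–Q(2,3)= Q(1,3)–P(2,2)≠  → 1/2 unlike.
Row 2: P(2,1)–P(2,2)= P(2,1)–P(3,0)= P(2,2)–Q(2,3)≠  → 1/3 unlike.
Total adjacent occupied pairs: 7; unlike-type pairs: 2.

2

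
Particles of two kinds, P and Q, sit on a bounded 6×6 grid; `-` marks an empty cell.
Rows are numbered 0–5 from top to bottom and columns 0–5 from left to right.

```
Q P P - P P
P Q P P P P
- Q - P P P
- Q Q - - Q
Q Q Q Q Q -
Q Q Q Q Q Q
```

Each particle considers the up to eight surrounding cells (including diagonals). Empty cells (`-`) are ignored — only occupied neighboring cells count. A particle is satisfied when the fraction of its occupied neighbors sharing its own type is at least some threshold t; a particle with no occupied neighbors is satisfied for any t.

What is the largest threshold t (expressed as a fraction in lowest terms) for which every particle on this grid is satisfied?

Row 0: (0,0)Q 1/3 · (0,1)P 3/5 · (0,2)P 3/4 · (0,4)P 4/4 · (0,5)P 3/3
Row 1: (1,0)P 1/4 · (1,1)Q 2/6 · (1,2)P 4/6 · (1,3)P 6/6 · (1,4)P 7/7 · (1,5)P 5/5
Row 2: (2,1)Q 3/5 · (2,3)P 4/5 · (2,4)P 5/6 · (2,5)P 3/4
Row 3: (3,1)Q 5/5 · (3,2)Q 5/6 · (3,5)Q 1/3
Row 4: (4,0)Q 4/4 · (4,1)Q 7/7 · (4,2)Q 7/7 · (4,3)Q 6/6 · (4,4)Q 5/5
Row 5: (5,0)Q 3/3 · (5,1)Q 5/5 · (5,2)Q 5/5 · (5,3)Q 5/5 · (5,4)Q 4/4 · (5,5)Q 2/2
The smallest same-type fraction is 1/4 at (1,0), which reduces to 1/4. Any threshold above that leaves this particle unsatisfied.

1/4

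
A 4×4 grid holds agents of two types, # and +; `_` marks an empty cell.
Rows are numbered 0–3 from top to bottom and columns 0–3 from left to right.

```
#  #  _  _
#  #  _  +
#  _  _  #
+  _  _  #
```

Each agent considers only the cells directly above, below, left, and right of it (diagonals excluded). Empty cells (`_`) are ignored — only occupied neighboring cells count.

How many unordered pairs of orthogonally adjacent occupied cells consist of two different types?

Scan each occupied cell's neighbors to the right and below so each pair is counted once.
From row 0: 0 unlike of 3 pairs (running 0/3).
From row 1: 1 unlike of 3 pairs (running 1/6).
From row 2: 1 unlike of 2 pairs (running 2/8).
Total adjacent occupied pairs: 8; unlike-type pairs: 2.

2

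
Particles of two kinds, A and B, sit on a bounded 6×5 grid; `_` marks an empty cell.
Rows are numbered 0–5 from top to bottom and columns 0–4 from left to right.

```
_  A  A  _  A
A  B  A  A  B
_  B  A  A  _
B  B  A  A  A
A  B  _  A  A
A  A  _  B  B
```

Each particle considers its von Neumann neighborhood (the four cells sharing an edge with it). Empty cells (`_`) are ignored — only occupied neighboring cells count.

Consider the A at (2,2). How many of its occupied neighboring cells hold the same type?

Occupied neighbors of (2,2): (1,2)=A, (3,2)=A, (2,1)=B, (2,3)=A.
Same type (A): 3 of 4.

3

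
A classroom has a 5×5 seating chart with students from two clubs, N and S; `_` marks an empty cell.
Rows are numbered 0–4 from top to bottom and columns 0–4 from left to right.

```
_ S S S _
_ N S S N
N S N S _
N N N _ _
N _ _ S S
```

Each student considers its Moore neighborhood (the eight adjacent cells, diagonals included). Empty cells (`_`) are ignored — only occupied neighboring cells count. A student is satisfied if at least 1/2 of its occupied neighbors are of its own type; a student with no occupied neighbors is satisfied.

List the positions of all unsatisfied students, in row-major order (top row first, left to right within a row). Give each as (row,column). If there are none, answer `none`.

(1,1), (1,4), (2,1), (2,2), (2,3), (3,2)

Row 0: (0,1)S 2/3 satisfied · (0,2)S 4/5 satisfied · (0,3)S 3/4 satisfied
Row 1: (1,1)N 2/6 not · (1,2)S 6/8 satisfied · (1,3)S 4/6 satisfied · (1,4)N 0/3 not
Row 2: (2,0)N 3/4 satisfied · (2,1)S 1/7 not · (2,2)N 3/7 not · (2,3)S 2/5 not
Row 3: (3,0)N 3/4 satisfied · (3,1)N 5/6 satisfied · (3,2)N 2/5 not
Row 4: (4,0)N 2/2 satisfied · (4,3)S 1/2 satisfied · (4,4)S 1/1 satisfied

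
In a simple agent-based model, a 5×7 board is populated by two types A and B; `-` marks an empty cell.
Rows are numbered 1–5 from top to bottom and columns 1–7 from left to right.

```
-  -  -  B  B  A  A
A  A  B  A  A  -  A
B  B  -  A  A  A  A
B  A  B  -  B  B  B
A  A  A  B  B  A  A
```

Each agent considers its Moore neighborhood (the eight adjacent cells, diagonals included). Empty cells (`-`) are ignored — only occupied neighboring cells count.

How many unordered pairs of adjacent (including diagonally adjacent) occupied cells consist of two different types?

36

Scan each occupied cell's neighbors to the right and below (and the two forward diagonals) so each pair is counted once.
Row 1: B(1,4)–B(1,5)= B(1,4)–A(2,4)≠ B(1,4)–A(2,5)≠ B(1,4)–B(2,3)= B(1,5)–A(1,6)≠ B(1,5)–A(2,5)≠ B(1,5)–A(2,4)≠ A(1,6)–A(1,7)= A(1,6)–A(2,7)= A(1,6)–A(2,5)= A(1,7)–A(2,7)=  → 5/11 unlike.
Row 2: A(2,1)–A(2,2)= A(2,1)–B(3,1)≠ A(2,1)–B(3,2)≠ A(2,2)–B(2,3)≠ A(2,2)–B(3,2)≠ A(2,2)–B(3,1)≠ B(2,3)–A(2,4)≠ B(2,3)–A(3,4)≠ B(2,3)–B(3,2)= A(2,4)–A(2,5)= A(2,4)–A(3,4)= A(2,4)–A(3,5)= A(2,5)–A(3,5)= A(2,5)–A(3,6)= A(2,5)–A(3,4)= A(2,7)–A(3,7)= A(2,7)–A(3,6)=  → 7/17 unlike.
Row 3: B(3,1)–B(3,2)= B(3,1)–B(4,1)= B(3,1)–A(4,2)≠ B(3,2)–A(4,2)≠ B(3,2)–B(4,3)= B(3,2)–B(4,1)= A(3,4)–A(3,5)= A(3,4)–B(4,5)≠ A(3,4)–B(4,3)≠ A(3,5)–A(3,6)= A(3,5)–B(4,5)≠ A(3,5)–B(4,6)≠ A(3,6)–A(3,7)= A(3,6)–B(4,6)≠ A(3,6)–B(4,7)≠ A(3,6)–B(4,5)≠ A(3,7)–B(4,7)≠ A(3,7)–B(4,6)≠  → 11/18 unlike.
Row 4: B(4,1)–A(4,2)≠ B(4,1)–A(5,1)≠ B(4,1)–A(5,2)≠ A(4,2)–B(4,3)≠ A(4,2)–A(5,2)= A(4,2)–A(5,3)= A(4,2)–A(5,1)= B(4,3)–A(5,3)≠ B(4,3)–B(5,4)= B(4,3)–A(5,2)≠ B(4,5)–B(4,6)= B(4,5)–B(5,5)= B(4,5)–A(5,6)≠ B(4,5)–B(5,4)= B(4,6)–B(4,7)= B(4,6)–A(5,6)≠ B(4,6)–A(5,7)≠ B(4,6)–B(5,5)= B(4,7)–A(5,7)≠ B(4,7)–A(5,6)≠  → 11/20 unlike.
Row 5: A(5,1)–A(5,2)= A(5,2)–A(5,3)= A(5,3)–B(5,4)≠ B(5,4)–B(5,5)= B(5,5)–A(5,6)≠ A(5,6)–A(5,7)=  → 2/6 unlike.
Total adjacent occupied pairs: 72; unlike-type pairs: 36.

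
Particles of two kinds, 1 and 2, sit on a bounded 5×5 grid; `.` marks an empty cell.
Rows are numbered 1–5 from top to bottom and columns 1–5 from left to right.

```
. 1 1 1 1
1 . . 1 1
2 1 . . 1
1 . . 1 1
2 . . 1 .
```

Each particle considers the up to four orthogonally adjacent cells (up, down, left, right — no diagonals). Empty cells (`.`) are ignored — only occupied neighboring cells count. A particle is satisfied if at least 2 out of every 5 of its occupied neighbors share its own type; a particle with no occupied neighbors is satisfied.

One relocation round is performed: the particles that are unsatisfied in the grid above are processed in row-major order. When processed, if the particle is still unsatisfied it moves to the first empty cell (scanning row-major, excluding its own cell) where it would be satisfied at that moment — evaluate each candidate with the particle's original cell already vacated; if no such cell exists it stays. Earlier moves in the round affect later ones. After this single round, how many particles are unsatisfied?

Initially unsatisfied (in order): (2,1), (3,1), (3,2), (4,1), (5,1).
  (2,1) → (1,1).
  (3,1) → (5,2).
  (3,2): now satisfied by earlier moves; stays.
  (4,1) → (2,1).
  (5,1): now satisfied by earlier moves; stays.
Resulting grid:
1 1 1 1 1
1 . . 1 1
. 1 . . 1
. . . 1 1
2 2 . 1 .
All satisfied now.

0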